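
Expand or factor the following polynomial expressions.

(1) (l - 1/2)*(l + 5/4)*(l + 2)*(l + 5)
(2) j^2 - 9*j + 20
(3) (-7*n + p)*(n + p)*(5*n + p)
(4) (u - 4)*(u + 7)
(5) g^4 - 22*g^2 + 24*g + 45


(1) = l^4 + 31*l^3/4 + 117*l^2/8 + 25*l/8 - 25/4
(2) = (j - 5)*(j - 4)
(3) = -35*n^3 - 37*n^2*p - n*p^2 + p^3
(4) = u^2 + 3*u - 28
(5) = (g - 3)^2*(g + 1)*(g + 5)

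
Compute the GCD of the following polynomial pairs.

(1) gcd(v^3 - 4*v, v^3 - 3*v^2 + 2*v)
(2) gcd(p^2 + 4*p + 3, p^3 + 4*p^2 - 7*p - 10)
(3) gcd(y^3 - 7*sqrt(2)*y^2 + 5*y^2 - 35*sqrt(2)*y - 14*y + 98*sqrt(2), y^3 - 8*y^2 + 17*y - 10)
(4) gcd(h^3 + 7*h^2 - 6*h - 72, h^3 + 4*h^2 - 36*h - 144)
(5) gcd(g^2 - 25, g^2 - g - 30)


(1) = v^2 - 2*v
(2) = p + 1
(3) = y - 2
(4) = h^2 + 10*h + 24
(5) = gcd((g - 5)*(g + 5), (g - 6)*(g + 5)) = g + 5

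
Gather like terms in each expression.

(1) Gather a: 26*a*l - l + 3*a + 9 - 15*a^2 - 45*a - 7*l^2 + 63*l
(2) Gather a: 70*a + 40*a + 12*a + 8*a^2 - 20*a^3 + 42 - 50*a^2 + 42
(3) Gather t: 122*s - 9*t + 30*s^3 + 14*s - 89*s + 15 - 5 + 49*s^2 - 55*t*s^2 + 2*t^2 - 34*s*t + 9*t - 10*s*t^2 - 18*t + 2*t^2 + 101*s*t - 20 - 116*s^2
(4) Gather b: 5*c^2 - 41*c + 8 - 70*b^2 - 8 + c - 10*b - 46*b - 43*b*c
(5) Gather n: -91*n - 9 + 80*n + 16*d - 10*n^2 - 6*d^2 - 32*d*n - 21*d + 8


(1) = -15*a^2 + a*(26*l - 42) - 7*l^2 + 62*l + 9
(2) = -20*a^3 - 42*a^2 + 122*a + 84
(3) = 30*s^3 - 67*s^2 + 47*s + t^2*(4 - 10*s) + t*(-55*s^2 + 67*s - 18) - 10
(4) = -70*b^2 + b*(-43*c - 56) + 5*c^2 - 40*c
(5) = -6*d^2 - 5*d - 10*n^2 + n*(-32*d - 11) - 1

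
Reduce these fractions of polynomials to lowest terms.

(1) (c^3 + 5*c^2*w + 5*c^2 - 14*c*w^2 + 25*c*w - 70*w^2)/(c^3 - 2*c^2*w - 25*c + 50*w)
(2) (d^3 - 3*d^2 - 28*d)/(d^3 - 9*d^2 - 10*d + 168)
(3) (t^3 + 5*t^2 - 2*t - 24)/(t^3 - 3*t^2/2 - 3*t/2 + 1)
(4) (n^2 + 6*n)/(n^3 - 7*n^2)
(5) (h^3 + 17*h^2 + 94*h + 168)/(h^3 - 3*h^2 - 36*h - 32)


(1) = (c + 7*w)/(c - 5)
(2) = d/(d - 6)
(3) = (2*t^2 + 14*t + 24)/(2*t^2 + t - 1)
(4) = (n + 6)/(n^2 - 7*n)
(5) = (h^2 + 13*h + 42)/(h^2 - 7*h - 8)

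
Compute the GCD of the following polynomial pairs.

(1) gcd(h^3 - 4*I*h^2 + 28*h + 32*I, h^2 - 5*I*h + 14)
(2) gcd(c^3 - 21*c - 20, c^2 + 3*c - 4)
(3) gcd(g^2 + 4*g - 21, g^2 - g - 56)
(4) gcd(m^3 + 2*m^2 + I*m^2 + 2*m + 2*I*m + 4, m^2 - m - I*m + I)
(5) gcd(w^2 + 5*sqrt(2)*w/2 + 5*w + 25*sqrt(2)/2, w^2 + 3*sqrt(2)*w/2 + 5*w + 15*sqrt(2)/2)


(1) = h + 2*I
(2) = c + 4
(3) = g + 7
(4) = m - I
(5) = w + 5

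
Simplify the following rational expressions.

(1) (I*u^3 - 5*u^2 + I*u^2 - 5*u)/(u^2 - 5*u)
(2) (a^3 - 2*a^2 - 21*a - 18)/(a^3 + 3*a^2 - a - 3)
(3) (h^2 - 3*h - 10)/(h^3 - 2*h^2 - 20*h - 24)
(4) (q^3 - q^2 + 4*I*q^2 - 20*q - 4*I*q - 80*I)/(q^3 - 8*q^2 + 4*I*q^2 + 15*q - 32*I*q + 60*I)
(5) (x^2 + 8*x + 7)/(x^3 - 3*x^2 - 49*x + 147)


(1) = (I*u^2 + u*(-5 + I) - 5)/(u - 5)
(2) = (a - 6)/(a - 1)
(3) = (h - 5)/(h^2 - 4*h - 12)
(4) = (q + 4)/(q - 3)
(5) = (x + 1)/(x^2 - 10*x + 21)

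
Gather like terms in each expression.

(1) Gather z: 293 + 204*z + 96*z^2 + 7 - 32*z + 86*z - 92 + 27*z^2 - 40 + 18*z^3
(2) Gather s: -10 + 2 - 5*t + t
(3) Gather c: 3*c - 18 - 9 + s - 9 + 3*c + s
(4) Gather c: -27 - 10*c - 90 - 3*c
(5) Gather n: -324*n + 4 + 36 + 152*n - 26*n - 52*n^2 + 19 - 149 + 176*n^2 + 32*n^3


(1) = 18*z^3 + 123*z^2 + 258*z + 168
(2) = -4*t - 8
(3) = 6*c + 2*s - 36
(4) = -13*c - 117
(5) = 32*n^3 + 124*n^2 - 198*n - 90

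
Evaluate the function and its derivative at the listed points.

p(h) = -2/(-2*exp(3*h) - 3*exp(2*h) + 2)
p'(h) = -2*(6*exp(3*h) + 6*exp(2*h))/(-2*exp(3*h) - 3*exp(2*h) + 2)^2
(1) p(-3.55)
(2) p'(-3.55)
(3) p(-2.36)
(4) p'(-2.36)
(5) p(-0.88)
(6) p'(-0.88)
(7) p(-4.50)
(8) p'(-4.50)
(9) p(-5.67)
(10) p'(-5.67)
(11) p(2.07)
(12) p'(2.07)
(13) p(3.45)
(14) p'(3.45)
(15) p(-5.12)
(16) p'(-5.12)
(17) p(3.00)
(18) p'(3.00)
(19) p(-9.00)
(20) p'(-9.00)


(1) = -1.00
(2) = -0.00
(3) = -1.01
(4) = -0.03
(5) = -1.49
(6) = -1.62
(7) = -1.00
(8) = -0.00
(9) = -1.00
(10) = -0.00
(11) = 0.00
(12) = -0.00
(13) = 0.00
(14) = -0.00
(15) = -1.00
(16) = -0.00
(17) = 0.00
(18) = -0.00
(19) = -1.00
(20) = -0.00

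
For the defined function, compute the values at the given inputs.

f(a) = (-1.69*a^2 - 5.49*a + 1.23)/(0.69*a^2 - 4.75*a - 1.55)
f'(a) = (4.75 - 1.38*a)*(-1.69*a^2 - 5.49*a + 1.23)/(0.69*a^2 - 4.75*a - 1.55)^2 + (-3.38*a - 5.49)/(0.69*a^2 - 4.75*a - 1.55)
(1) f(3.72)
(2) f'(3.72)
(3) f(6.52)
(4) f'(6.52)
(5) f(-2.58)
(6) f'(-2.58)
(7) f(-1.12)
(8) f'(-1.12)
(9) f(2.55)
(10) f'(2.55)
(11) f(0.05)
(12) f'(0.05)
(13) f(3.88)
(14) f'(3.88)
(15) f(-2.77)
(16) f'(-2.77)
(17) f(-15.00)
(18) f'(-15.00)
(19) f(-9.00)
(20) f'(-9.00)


(1) = 4.40
(2) = 2.04
(3) = 33.38
(4) = 53.11
(5) = 0.27
(6) = 0.36
(7) = 1.13
(8) = 1.17
(9) = 2.59
(10) = 1.19
(11) = -0.53
(12) = 4.57
(13) = 4.74
(14) = 2.24
(15) = 0.21
(16) = 0.33
(17) = -1.32
(18) = 0.05
(19) = -0.89
(20) = 0.10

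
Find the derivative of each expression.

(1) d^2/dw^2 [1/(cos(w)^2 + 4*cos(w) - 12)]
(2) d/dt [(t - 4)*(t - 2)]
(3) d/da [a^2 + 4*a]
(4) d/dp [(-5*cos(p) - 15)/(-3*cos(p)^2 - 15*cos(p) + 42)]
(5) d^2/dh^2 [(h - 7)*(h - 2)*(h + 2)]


(1) = (-4*sin(w)^4 + 66*sin(w)^2 - 33*cos(w) - 3*cos(3*w) - 6)/((cos(w) - 2)^3*(cos(w) + 6)^3)
(2) = 2*t - 6
(3) = 2*a + 4
(4) = 5*(cos(p)^2 + 6*cos(p) + 29)*sin(p)/(3*(cos(p)^2 + 5*cos(p) - 14)^2)
(5) = 6*h - 14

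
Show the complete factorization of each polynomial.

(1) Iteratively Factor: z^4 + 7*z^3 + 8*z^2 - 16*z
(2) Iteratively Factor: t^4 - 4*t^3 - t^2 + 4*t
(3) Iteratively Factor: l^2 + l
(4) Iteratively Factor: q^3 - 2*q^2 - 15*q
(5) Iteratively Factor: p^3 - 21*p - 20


(1) = (z + 4)*(z^3 + 3*z^2 - 4*z) = (z - 1)*(z + 4)*(z^2 + 4*z) = (z - 1)*(z + 4)^2*(z)
(2) = (t - 4)*(t^3 - t) = t*(t - 4)*(t^2 - 1) = t*(t - 4)*(t + 1)*(t - 1)
(3) = (l + 1)*(l)
(4) = (q)*(q^2 - 2*q - 15) = q*(q - 5)*(q + 3)
(5) = (p - 5)*(p^2 + 5*p + 4) = (p - 5)*(p + 1)*(p + 4)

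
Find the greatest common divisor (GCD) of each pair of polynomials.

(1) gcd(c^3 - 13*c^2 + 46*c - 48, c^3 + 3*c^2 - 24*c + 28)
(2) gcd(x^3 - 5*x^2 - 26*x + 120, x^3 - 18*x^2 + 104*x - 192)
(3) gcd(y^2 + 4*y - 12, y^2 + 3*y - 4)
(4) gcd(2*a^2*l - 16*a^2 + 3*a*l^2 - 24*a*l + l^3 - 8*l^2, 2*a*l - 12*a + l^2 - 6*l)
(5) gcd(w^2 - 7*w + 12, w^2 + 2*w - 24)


(1) = gcd((c - 8)*(c - 3)*(c - 2), (c - 2)^2*(c + 7)) = c - 2
(2) = gcd((x - 6)*(x - 4)*(x + 5), (x - 8)*(x - 6)*(x - 4)) = x^2 - 10*x + 24
(3) = 1
(4) = 2*a + l
(5) = gcd((w - 4)*(w - 3), (w - 4)*(w + 6)) = w - 4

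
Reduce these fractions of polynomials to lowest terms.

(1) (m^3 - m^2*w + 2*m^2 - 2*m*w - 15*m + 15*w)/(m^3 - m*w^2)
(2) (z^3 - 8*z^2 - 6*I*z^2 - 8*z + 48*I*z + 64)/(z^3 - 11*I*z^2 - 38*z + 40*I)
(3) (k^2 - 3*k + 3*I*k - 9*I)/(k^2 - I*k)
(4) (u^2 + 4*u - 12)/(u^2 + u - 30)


(1) = (m^2 + 2*m - 15)/(m^2 + m*w)
(2) = (z - 8)/(z - 5*I)
(3) = (k^2 + k*(-3 + 3*I) - 9*I)/(k^2 - I*k)
(4) = (u - 2)/(u - 5)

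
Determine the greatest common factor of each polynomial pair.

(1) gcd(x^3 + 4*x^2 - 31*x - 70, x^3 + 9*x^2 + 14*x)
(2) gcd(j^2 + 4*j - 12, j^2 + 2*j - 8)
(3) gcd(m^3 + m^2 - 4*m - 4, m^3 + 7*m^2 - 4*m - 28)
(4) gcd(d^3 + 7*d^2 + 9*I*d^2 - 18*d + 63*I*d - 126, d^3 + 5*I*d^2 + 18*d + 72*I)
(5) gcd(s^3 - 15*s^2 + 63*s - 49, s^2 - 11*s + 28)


(1) = x^2 + 9*x + 14
(2) = gcd((j - 2)*(j + 6), (j - 2)*(j + 4)) = j - 2
(3) = gcd((m - 2)*(m + 1)*(m + 2), (m - 2)*(m + 2)*(m + 7)) = m^2 - 4
(4) = d^2 + 9*I*d - 18
(5) = s - 7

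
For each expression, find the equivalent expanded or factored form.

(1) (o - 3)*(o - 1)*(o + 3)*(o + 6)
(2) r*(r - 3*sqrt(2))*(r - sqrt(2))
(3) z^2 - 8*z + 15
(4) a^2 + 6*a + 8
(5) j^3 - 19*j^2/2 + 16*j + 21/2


(1) = o^4 + 5*o^3 - 15*o^2 - 45*o + 54
(2) = r^3 - 4*sqrt(2)*r^2 + 6*r
(3) = (z - 5)*(z - 3)
(4) = (a + 2)*(a + 4)
(5) = (j - 7)*(j - 3)*(j + 1/2)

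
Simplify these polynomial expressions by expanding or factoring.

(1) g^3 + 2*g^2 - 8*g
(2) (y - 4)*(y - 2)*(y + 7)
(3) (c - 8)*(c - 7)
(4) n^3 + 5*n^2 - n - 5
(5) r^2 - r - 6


(1) = g*(g - 2)*(g + 4)
(2) = y^3 + y^2 - 34*y + 56
(3) = c^2 - 15*c + 56
(4) = (n - 1)*(n + 1)*(n + 5)
(5) = (r - 3)*(r + 2)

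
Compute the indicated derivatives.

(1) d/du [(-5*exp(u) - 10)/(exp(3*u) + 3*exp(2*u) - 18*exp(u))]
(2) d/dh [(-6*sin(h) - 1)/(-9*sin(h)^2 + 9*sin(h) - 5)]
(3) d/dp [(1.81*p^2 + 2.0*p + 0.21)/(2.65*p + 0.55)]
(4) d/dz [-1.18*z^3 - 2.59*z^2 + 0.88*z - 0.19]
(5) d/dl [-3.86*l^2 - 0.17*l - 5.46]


(1) = 5*(2*exp(3*u) + 9*exp(2*u) + 12*exp(u) - 36)*exp(-u)/(exp(4*u) + 6*exp(3*u) - 27*exp(2*u) - 108*exp(u) + 324)
(2) = 3*(-18*sin(h)^2 - 6*sin(h) + 13)*cos(h)/(9*sin(h)^2 - 9*sin(h) + 5)^2
(3) = (4.7965*p^2 + 1.991*p + 0.5435)/(7.0225*p^2 + 2.915*p + 0.3025)
(4) = -3.54*z^2 - 5.18*z + 0.88
(5) = -7.72*l - 0.17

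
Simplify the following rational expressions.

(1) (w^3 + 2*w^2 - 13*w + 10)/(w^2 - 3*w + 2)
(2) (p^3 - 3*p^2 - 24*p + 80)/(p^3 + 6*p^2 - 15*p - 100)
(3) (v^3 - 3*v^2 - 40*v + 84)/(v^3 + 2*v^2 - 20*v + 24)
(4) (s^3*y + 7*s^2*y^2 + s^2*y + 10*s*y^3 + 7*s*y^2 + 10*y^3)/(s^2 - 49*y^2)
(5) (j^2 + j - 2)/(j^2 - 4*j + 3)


(1) = w + 5
(2) = (p - 4)/(p + 5)
(3) = (v - 7)/(v - 2)
(4) = (-s^3*y - 7*s^2*y^2 - s^2*y - 10*s*y^3 - 7*s*y^2 - 10*y^3)/(-s^2 + 49*y^2)
(5) = (j + 2)/(j - 3)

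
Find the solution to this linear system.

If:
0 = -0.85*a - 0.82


Then:
a = -0.96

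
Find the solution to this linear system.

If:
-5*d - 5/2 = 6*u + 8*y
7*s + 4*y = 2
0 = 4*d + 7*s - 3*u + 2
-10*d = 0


Then:
No Solution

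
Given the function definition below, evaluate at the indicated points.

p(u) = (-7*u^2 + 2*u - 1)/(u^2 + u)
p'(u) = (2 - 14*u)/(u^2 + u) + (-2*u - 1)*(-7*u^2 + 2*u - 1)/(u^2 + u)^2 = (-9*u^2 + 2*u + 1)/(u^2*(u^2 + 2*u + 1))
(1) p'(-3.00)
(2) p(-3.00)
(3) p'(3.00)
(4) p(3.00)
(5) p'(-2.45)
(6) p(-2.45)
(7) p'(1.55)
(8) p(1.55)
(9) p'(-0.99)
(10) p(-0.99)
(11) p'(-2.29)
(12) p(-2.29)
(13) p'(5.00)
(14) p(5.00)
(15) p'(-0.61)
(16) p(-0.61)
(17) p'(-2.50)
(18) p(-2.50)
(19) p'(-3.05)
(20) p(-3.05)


(1) = -2.39
(2) = -11.67
(3) = -0.51
(4) = -4.83
(5) = -4.59
(6) = -13.49
(7) = -1.12
(8) = -3.72
(9) = -99998.98
(10) = 994.01
(11) = -5.82
(12) = -14.32
(13) = -0.24
(14) = -5.53
(15) = -63.06
(16) = 20.28
(17) = -4.28
(18) = -13.27
(19) = -2.27
(20) = -11.55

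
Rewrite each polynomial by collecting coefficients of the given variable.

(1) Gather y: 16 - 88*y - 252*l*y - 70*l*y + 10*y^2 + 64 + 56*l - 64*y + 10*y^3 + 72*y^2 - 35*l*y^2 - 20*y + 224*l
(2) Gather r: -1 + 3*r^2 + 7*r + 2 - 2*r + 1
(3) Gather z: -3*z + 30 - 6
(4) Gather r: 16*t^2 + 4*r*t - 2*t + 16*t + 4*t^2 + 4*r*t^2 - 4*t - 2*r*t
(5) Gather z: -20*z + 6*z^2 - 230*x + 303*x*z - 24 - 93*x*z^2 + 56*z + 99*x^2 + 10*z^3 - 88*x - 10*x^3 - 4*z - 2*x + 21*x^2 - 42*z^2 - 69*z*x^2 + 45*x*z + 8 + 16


(1) = 280*l + 10*y^3 + y^2*(82 - 35*l) + y*(-322*l - 172) + 80
(2) = 3*r^2 + 5*r + 2
(3) = 24 - 3*z
(4) = r*(4*t^2 + 2*t) + 20*t^2 + 10*t
(5) = -10*x^3 + 120*x^2 - 320*x + 10*z^3 + z^2*(-93*x - 36) + z*(-69*x^2 + 348*x + 32)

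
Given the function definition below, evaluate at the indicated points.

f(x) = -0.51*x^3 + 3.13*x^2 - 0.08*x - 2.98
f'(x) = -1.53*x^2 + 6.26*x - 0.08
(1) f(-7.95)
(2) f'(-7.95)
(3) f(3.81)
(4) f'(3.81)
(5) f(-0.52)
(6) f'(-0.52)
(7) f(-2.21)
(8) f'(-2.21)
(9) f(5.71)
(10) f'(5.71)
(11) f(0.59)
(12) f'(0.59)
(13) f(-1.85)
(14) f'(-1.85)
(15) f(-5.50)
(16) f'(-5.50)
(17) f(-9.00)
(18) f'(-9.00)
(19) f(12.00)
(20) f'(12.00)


(1) = 451.73
(2) = -146.55
(3) = 13.94
(4) = 1.56
(5) = -2.02
(6) = -3.75
(7) = 17.99
(8) = -21.39
(9) = 3.67
(10) = -14.22
(11) = -2.04
(12) = 3.08
(13) = 11.11
(14) = -16.90
(15) = 176.99
(16) = -80.79
(17) = 623.06
(18) = -180.35
(19) = -434.50
(20) = -145.28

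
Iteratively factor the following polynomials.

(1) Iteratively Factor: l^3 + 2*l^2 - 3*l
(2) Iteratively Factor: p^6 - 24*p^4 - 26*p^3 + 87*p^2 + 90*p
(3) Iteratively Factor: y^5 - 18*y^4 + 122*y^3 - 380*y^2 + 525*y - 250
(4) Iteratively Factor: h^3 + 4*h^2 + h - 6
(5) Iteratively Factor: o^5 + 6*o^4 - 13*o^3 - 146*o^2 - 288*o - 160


(1) = (l + 3)*(l^2 - l) = l*(l + 3)*(l - 1)
(2) = (p - 2)*(p^5 + 2*p^4 - 20*p^3 - 66*p^2 - 45*p) = (p - 5)*(p - 2)*(p^4 + 7*p^3 + 15*p^2 + 9*p) = (p - 5)*(p - 2)*(p + 3)*(p^3 + 4*p^2 + 3*p) = (p - 5)*(p - 2)*(p + 1)*(p + 3)*(p^2 + 3*p) = (p - 5)*(p - 2)*(p + 1)*(p + 3)^2*(p)
(3) = (y - 5)*(y^4 - 13*y^3 + 57*y^2 - 95*y + 50) = (y - 5)^2*(y^3 - 8*y^2 + 17*y - 10) = (y - 5)^2*(y - 1)*(y^2 - 7*y + 10) = (y - 5)^3*(y - 1)*(y - 2)
(4) = (h + 2)*(h^2 + 2*h - 3) = (h - 1)*(h + 2)*(h + 3)
(5) = (o + 4)*(o^4 + 2*o^3 - 21*o^2 - 62*o - 40) = (o + 4)^2*(o^3 - 2*o^2 - 13*o - 10) = (o - 5)*(o + 4)^2*(o^2 + 3*o + 2) = (o - 5)*(o + 1)*(o + 4)^2*(o + 2)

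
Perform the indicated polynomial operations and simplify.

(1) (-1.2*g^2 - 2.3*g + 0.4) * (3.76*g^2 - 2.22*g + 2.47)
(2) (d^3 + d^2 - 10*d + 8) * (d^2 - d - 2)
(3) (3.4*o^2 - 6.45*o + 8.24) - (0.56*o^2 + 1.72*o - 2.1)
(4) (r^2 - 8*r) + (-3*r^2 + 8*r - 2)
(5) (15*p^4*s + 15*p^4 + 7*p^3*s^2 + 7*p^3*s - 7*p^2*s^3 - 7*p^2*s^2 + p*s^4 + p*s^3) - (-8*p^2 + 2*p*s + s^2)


(1) = -4.512*g^4 - 5.984*g^3 + 3.646*g^2 - 6.569*g + 0.988
(2) = d^5 - 13*d^3 + 16*d^2 + 12*d - 16
(3) = 2.84*o^2 - 8.17*o + 10.34
(4) = -2*r^2 - 2
(5) = 15*p^4*s + 15*p^4 + 7*p^3*s^2 + 7*p^3*s - 7*p^2*s^3 - 7*p^2*s^2 + 8*p^2 + p*s^4 + p*s^3 - 2*p*s - s^2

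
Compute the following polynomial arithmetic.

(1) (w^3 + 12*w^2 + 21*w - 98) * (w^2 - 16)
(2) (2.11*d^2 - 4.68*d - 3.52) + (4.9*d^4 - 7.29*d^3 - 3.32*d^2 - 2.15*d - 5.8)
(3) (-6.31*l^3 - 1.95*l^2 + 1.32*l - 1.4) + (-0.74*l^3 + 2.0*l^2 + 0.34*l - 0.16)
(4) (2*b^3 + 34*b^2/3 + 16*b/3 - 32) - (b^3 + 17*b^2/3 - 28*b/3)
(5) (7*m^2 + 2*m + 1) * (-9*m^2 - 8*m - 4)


(1) = w^5 + 12*w^4 + 5*w^3 - 290*w^2 - 336*w + 1568
(2) = 4.9*d^4 - 7.29*d^3 - 1.21*d^2 - 6.83*d - 9.32
(3) = -7.05*l^3 + 0.05*l^2 + 1.66*l - 1.56
(4) = b^3 + 17*b^2/3 + 44*b/3 - 32
(5) = -63*m^4 - 74*m^3 - 53*m^2 - 16*m - 4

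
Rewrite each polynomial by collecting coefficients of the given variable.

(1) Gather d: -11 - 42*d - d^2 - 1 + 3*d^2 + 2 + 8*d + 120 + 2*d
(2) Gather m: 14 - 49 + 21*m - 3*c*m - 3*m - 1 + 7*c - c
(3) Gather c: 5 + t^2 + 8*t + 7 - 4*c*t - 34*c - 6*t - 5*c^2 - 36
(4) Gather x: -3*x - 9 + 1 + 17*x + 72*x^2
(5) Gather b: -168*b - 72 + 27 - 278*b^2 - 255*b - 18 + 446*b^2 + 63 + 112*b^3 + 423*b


(1) = 2*d^2 - 32*d + 110
(2) = 6*c + m*(18 - 3*c) - 36
(3) = -5*c^2 + c*(-4*t - 34) + t^2 + 2*t - 24
(4) = 72*x^2 + 14*x - 8
(5) = 112*b^3 + 168*b^2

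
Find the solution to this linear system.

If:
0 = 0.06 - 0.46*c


Then:
c = 0.13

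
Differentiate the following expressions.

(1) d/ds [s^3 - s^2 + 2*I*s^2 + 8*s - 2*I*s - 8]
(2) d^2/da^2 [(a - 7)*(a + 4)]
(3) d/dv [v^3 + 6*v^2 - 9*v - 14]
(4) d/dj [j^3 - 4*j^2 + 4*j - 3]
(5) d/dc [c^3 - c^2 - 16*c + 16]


(1) = 3*s^2 + s*(-2 + 4*I) + 8 - 2*I
(2) = 2
(3) = 3*v^2 + 12*v - 9
(4) = 3*j^2 - 8*j + 4
(5) = 3*c^2 - 2*c - 16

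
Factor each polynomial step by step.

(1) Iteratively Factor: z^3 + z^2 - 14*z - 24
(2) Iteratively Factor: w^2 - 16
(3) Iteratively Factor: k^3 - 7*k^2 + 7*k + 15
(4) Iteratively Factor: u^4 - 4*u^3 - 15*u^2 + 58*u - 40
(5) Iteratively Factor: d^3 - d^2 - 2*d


(1) = (z - 4)*(z^2 + 5*z + 6) = (z - 4)*(z + 3)*(z + 2)
(2) = (w - 4)*(w + 4)
(3) = (k + 1)*(k^2 - 8*k + 15) = (k - 5)*(k + 1)*(k - 3)
(4) = (u - 1)*(u^3 - 3*u^2 - 18*u + 40) = (u - 1)*(u + 4)*(u^2 - 7*u + 10) = (u - 2)*(u - 1)*(u + 4)*(u - 5)
(5) = (d + 1)*(d^2 - 2*d) = d*(d + 1)*(d - 2)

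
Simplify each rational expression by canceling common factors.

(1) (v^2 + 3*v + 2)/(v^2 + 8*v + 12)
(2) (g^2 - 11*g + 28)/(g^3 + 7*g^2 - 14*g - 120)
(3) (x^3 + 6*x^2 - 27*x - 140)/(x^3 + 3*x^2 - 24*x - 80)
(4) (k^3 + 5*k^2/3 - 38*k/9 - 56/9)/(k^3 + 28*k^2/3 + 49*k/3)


(1) = (v + 1)/(v + 6)
(2) = (g - 7)/(g^2 + 11*g + 30)
(3) = (x + 7)/(x + 4)
(4) = (3*k^2 - 2*k - 8)/(3*k^2 + 21*k)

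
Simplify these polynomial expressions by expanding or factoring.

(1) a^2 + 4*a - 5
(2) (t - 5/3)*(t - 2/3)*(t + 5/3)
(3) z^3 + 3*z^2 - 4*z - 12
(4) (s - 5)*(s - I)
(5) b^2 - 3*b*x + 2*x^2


(1) = (a - 1)*(a + 5)
(2) = t^3 - 2*t^2/3 - 25*t/9 + 50/27
(3) = (z - 2)*(z + 2)*(z + 3)
(4) = s^2 - 5*s - I*s + 5*I
(5) = (b - 2*x)*(b - x)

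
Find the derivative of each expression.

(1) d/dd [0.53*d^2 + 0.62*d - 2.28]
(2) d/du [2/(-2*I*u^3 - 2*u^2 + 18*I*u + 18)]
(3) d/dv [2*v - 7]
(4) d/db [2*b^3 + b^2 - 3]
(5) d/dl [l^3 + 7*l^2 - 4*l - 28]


(1) = 1.06*d + 0.62
(2) = (3*I*u^2 + 2*u - 9*I)/(I*u^3 + u^2 - 9*I*u - 9)^2
(3) = 2
(4) = 2*b*(3*b + 1)
(5) = 3*l^2 + 14*l - 4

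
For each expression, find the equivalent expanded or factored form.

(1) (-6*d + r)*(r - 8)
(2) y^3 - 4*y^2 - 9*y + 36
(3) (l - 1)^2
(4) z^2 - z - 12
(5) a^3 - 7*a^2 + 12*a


(1) = -6*d*r + 48*d + r^2 - 8*r
(2) = (y - 4)*(y - 3)*(y + 3)
(3) = l^2 - 2*l + 1
(4) = (z - 4)*(z + 3)
(5) = a*(a - 4)*(a - 3)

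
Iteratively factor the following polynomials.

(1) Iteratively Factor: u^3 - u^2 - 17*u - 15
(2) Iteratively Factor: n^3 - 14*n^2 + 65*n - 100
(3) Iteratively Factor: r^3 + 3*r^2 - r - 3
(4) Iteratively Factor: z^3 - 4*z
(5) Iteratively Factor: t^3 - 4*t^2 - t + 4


(1) = (u + 3)*(u^2 - 4*u - 5) = (u - 5)*(u + 3)*(u + 1)
(2) = (n - 5)*(n^2 - 9*n + 20) = (n - 5)^2*(n - 4)
(3) = (r + 1)*(r^2 + 2*r - 3) = (r - 1)*(r + 1)*(r + 3)
(4) = (z - 2)*(z^2 + 2*z) = (z - 2)*(z + 2)*(z)
(5) = (t - 1)*(t^2 - 3*t - 4) = (t - 4)*(t - 1)*(t + 1)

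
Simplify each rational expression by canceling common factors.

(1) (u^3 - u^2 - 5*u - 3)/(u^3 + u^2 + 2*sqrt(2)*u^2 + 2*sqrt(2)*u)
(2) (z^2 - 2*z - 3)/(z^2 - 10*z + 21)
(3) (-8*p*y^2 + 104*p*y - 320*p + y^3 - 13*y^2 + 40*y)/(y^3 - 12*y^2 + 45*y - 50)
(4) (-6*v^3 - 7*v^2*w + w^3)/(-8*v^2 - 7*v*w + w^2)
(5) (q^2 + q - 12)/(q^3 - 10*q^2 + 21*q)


(1) = (u^2 - 2*u - 3)/(u^2 + 2*sqrt(2)*u)
(2) = (z + 1)/(z - 7)
(3) = (-8*p*y + 64*p + y^2 - 8*y)/(y^2 - 7*y + 10)
(4) = (6*v^2 + v*w - w^2)/(8*v - w)
(5) = (q + 4)/(q^2 - 7*q)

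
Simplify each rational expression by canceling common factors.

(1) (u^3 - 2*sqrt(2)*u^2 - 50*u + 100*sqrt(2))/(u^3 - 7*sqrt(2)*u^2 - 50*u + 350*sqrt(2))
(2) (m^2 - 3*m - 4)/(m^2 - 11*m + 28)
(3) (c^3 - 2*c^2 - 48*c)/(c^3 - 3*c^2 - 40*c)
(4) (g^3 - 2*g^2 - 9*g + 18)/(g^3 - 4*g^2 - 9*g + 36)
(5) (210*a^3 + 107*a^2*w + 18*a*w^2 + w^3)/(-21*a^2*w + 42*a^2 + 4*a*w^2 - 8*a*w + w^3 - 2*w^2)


(1) = (u - 2*sqrt(2))/(u - 7*sqrt(2))
(2) = (m + 1)/(m - 7)
(3) = (c + 6)/(c + 5)
(4) = (g - 2)/(g - 4)
(5) = (30*a^2 + 11*a*w + w^2)/(-3*a*w + 6*a + w^2 - 2*w)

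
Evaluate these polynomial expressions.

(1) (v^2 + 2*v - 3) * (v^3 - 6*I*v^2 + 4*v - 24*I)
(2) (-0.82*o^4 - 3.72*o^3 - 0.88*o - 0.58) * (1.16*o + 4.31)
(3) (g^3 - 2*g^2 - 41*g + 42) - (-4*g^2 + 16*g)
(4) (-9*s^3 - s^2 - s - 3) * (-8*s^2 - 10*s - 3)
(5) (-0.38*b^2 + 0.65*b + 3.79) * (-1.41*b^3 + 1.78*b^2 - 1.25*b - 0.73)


(1) = v^5 + 2*v^4 - 6*I*v^4 + v^3 - 12*I*v^3 + 8*v^2 - 6*I*v^2 - 12*v - 48*I*v + 72*I
(2) = -0.9512*o^5 - 7.8494*o^4 - 16.0332*o^3 - 1.0208*o^2 - 4.4656*o - 2.4998
(3) = g^3 + 2*g^2 - 57*g + 42
(4) = 72*s^5 + 98*s^4 + 45*s^3 + 37*s^2 + 33*s + 9
(5) = 0.5358*b^5 - 1.5929*b^4 - 3.7119*b^3 + 6.2111*b^2 - 5.212*b - 2.7667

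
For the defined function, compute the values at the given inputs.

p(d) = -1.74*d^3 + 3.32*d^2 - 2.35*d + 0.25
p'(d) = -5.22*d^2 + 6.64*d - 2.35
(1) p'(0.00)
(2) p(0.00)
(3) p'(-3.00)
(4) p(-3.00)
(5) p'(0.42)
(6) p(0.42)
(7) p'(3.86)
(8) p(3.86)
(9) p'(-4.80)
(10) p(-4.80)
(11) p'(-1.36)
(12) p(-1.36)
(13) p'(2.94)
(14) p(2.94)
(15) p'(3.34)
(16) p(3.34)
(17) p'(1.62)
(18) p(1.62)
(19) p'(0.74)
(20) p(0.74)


(1) = -2.35
(2) = 0.25
(3) = -69.25
(4) = 84.16
(5) = -0.48
(6) = -0.28
(7) = -54.50
(8) = -59.43
(9) = -154.49
(10) = 280.45
(11) = -21.04
(12) = 13.96
(13) = -27.95
(14) = -22.18
(15) = -38.40
(16) = -35.39
(17) = -5.29
(18) = -2.24
(19) = -0.29
(20) = -0.38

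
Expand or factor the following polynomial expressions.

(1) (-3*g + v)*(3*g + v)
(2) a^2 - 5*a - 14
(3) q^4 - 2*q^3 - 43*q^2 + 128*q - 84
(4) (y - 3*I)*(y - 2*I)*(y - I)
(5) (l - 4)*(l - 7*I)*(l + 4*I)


(1) = -9*g^2 + v^2
(2) = (a - 7)*(a + 2)
(3) = (q - 6)*(q - 2)*(q - 1)*(q + 7)
(4) = y^3 - 6*I*y^2 - 11*y + 6*I
(5) = l^3 - 4*l^2 - 3*I*l^2 + 28*l + 12*I*l - 112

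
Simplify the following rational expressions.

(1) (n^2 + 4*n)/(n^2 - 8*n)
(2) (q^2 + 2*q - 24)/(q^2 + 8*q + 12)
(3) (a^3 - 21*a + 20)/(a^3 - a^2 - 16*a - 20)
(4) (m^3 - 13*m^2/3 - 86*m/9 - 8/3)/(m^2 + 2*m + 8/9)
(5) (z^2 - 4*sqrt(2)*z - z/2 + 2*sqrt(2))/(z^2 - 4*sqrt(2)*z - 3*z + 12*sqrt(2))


(1) = (n + 4)/(n - 8)
(2) = (q - 4)/(q + 2)
(3) = (a^3 - 21*a + 20)/(a^3 - a^2 - 16*a - 20)
(4) = (3*m^2 - 17*m - 6)/(3*m + 2)
(5) = (2*z - 1)/(2*z - 6)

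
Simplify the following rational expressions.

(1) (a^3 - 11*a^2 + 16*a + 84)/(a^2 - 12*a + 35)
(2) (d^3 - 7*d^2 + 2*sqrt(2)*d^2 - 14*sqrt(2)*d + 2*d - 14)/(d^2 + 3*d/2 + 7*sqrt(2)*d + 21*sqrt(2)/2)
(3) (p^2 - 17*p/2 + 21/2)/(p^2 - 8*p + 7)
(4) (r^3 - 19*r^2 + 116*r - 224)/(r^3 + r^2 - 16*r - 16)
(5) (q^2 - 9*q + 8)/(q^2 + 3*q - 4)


(1) = (a^2 - 4*a - 12)/(a - 5)
(2) = (2*d^3 + d^2*(-14 + 4*sqrt(2)) + d*(4 - 28*sqrt(2)) - 28)/(2*d^2 + d*(3 + 14*sqrt(2)) + 21*sqrt(2))
(3) = (2*p - 3)/(2*p - 2)
(4) = (r^2 - 15*r + 56)/(r^2 + 5*r + 4)
(5) = (q - 8)/(q + 4)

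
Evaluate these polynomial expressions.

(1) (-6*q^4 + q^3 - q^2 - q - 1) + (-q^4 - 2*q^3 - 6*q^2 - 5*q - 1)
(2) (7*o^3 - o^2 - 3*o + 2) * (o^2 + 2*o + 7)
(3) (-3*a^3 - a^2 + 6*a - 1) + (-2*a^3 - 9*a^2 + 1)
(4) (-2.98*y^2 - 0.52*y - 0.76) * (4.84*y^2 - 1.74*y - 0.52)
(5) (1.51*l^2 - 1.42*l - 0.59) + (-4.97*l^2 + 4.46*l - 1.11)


(1) = -7*q^4 - q^3 - 7*q^2 - 6*q - 2
(2) = 7*o^5 + 13*o^4 + 44*o^3 - 11*o^2 - 17*o + 14
(3) = -5*a^3 - 10*a^2 + 6*a
(4) = -14.4232*y^4 + 2.6684*y^3 - 1.224*y^2 + 1.5928*y + 0.3952
(5) = -3.46*l^2 + 3.04*l - 1.7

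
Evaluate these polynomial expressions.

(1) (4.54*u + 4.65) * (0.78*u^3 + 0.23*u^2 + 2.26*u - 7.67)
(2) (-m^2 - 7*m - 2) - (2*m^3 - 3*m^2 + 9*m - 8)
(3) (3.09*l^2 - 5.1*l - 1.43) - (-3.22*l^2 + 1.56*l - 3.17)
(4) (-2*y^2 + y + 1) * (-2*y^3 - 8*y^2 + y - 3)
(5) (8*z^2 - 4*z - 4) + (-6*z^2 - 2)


(1) = 3.5412*u^4 + 4.6712*u^3 + 11.3299*u^2 - 24.3128*u - 35.6655
(2) = -2*m^3 + 2*m^2 - 16*m + 6
(3) = 6.31*l^2 - 6.66*l + 1.74
(4) = 4*y^5 + 14*y^4 - 12*y^3 - y^2 - 2*y - 3
(5) = 2*z^2 - 4*z - 6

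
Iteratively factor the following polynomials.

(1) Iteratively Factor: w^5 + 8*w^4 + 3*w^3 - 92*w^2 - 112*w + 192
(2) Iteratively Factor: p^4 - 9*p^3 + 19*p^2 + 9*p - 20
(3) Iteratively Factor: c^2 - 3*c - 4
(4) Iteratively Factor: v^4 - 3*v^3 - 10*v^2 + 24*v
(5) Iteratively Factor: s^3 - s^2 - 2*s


(1) = (w + 4)*(w^4 + 4*w^3 - 13*w^2 - 40*w + 48) = (w + 4)^2*(w^3 - 13*w + 12) = (w - 1)*(w + 4)^2*(w^2 + w - 12) = (w - 3)*(w - 1)*(w + 4)^2*(w + 4)
(2) = (p - 4)*(p^3 - 5*p^2 - p + 5) = (p - 4)*(p - 1)*(p^2 - 4*p - 5) = (p - 4)*(p - 1)*(p + 1)*(p - 5)
(3) = (c - 4)*(c + 1)
(4) = (v + 3)*(v^3 - 6*v^2 + 8*v) = v*(v + 3)*(v^2 - 6*v + 8) = v*(v - 4)*(v + 3)*(v - 2)
(5) = (s - 2)*(s^2 + s) = s*(s - 2)*(s + 1)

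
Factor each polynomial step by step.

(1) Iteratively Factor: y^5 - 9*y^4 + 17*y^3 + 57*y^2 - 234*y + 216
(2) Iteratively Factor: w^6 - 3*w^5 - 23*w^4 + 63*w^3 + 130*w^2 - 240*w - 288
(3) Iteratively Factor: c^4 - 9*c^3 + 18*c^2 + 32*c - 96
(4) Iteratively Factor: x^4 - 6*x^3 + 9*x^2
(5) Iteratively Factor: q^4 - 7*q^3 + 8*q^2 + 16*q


(1) = (y + 3)*(y^4 - 12*y^3 + 53*y^2 - 102*y + 72) = (y - 3)*(y + 3)*(y^3 - 9*y^2 + 26*y - 24) = (y - 3)*(y - 2)*(y + 3)*(y^2 - 7*y + 12) = (y - 3)^2*(y - 2)*(y + 3)*(y - 4)
(2) = (w + 1)*(w^5 - 4*w^4 - 19*w^3 + 82*w^2 + 48*w - 288) = (w - 3)*(w + 1)*(w^4 - w^3 - 22*w^2 + 16*w + 96) = (w - 3)*(w + 1)*(w + 4)*(w^3 - 5*w^2 - 2*w + 24) = (w - 4)*(w - 3)*(w + 1)*(w + 4)*(w^2 - w - 6) = (w - 4)*(w - 3)^2*(w + 1)*(w + 4)*(w + 2)
(3) = (c + 2)*(c^3 - 11*c^2 + 40*c - 48) = (c - 4)*(c + 2)*(c^2 - 7*c + 12) = (c - 4)*(c - 3)*(c + 2)*(c - 4)
(4) = (x)*(x^3 - 6*x^2 + 9*x) = x^2*(x^2 - 6*x + 9) = x^2*(x - 3)*(x - 3)
(5) = (q - 4)*(q^3 - 3*q^2 - 4*q) = (q - 4)*(q + 1)*(q^2 - 4*q) = q*(q - 4)*(q + 1)*(q - 4)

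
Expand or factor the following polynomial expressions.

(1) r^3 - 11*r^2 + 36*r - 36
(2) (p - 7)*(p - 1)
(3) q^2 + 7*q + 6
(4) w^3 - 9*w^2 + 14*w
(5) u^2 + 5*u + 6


(1) = (r - 6)*(r - 3)*(r - 2)
(2) = p^2 - 8*p + 7
(3) = (q + 1)*(q + 6)
(4) = w*(w - 7)*(w - 2)
(5) = (u + 2)*(u + 3)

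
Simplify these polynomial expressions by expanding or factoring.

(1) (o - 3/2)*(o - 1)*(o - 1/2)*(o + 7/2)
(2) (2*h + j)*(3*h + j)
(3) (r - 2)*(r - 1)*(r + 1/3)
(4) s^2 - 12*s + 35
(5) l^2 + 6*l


(1) = o^4 + o^3/2 - 31*o^2/4 + 71*o/8 - 21/8
(2) = 6*h^2 + 5*h*j + j^2
(3) = r^3 - 8*r^2/3 + r + 2/3
(4) = (s - 7)*(s - 5)
(5) = l*(l + 6)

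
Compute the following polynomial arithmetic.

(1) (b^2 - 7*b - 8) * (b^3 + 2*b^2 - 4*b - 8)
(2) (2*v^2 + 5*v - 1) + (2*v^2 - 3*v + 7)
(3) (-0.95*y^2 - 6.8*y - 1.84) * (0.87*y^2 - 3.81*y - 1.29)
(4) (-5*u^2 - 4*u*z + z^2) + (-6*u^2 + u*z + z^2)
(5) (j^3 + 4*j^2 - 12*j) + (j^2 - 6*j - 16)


(1) = b^5 - 5*b^4 - 26*b^3 + 4*b^2 + 88*b + 64
(2) = 4*v^2 + 2*v + 6
(3) = -0.8265*y^4 - 2.2965*y^3 + 25.5327*y^2 + 15.7824*y + 2.3736
(4) = -11*u^2 - 3*u*z + 2*z^2
(5) = j^3 + 5*j^2 - 18*j - 16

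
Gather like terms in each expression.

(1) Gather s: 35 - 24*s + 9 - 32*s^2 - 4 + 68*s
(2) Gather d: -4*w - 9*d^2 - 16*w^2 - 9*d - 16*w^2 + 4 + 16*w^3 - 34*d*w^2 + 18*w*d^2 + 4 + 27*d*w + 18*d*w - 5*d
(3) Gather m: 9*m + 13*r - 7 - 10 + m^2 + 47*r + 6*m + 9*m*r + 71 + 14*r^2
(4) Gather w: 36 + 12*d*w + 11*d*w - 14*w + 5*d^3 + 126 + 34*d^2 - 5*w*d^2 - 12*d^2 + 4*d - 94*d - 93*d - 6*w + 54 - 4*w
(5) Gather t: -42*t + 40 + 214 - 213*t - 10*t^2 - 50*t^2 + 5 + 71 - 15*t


(1) = -32*s^2 + 44*s + 40
(2) = d^2*(18*w - 9) + d*(-34*w^2 + 45*w - 14) + 16*w^3 - 32*w^2 - 4*w + 8
(3) = m^2 + m*(9*r + 15) + 14*r^2 + 60*r + 54
(4) = 5*d^3 + 22*d^2 - 183*d + w*(-5*d^2 + 23*d - 24) + 216
(5) = -60*t^2 - 270*t + 330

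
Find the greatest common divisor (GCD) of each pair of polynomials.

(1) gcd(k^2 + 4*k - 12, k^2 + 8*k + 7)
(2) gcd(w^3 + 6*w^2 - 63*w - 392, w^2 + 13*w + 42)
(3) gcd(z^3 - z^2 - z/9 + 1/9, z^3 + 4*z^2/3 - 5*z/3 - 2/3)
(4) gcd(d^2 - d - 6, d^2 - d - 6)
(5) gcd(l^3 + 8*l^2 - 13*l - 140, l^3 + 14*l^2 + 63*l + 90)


(1) = gcd((k - 2)*(k + 6), (k + 1)*(k + 7)) = 1
(2) = w + 7
(3) = z^2 - 2*z/3 - 1/3
(4) = d^2 - d - 6
(5) = l + 5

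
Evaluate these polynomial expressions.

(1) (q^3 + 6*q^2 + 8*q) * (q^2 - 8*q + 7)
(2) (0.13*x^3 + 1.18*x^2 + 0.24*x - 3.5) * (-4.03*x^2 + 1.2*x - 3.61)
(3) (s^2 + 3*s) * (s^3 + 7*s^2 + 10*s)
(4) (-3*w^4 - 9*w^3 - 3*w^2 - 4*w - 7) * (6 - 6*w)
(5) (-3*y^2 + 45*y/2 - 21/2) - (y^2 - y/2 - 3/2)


(1) = q^5 - 2*q^4 - 33*q^3 - 22*q^2 + 56*q
(2) = -0.5239*x^5 - 4.5994*x^4 - 0.0205*x^3 + 10.1332*x^2 - 5.0664*x + 12.635
(3) = s^5 + 10*s^4 + 31*s^3 + 30*s^2
(4) = 18*w^5 + 36*w^4 - 36*w^3 + 6*w^2 + 18*w - 42
(5) = -4*y^2 + 23*y - 9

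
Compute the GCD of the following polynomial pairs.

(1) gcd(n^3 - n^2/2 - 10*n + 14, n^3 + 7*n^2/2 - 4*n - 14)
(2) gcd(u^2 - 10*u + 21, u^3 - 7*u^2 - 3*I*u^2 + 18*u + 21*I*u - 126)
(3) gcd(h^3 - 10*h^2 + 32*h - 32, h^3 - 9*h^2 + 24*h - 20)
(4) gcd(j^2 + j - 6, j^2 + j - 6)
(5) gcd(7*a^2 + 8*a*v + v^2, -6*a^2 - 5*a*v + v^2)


(1) = n^2 + 3*n/2 - 7
(2) = gcd((u - 7)*(u - 3), (u - 7)*(u - 6*I)*(u + 3*I)) = u - 7
(3) = h - 2
(4) = gcd((j - 2)*(j + 3), (j - 2)*(j + 3)) = j^2 + j - 6
(5) = gcd((a + v)*(7*a + v), (-6*a + v)*(a + v)) = a + v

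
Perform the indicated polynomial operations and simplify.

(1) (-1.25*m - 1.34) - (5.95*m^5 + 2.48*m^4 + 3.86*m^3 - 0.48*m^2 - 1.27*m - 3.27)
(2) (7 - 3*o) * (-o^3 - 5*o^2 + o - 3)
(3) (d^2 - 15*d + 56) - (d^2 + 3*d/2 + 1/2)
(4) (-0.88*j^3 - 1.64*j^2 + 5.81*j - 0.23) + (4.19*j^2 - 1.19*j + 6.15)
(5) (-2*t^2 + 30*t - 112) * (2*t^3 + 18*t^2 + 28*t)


(1) = -5.95*m^5 - 2.48*m^4 - 3.86*m^3 + 0.48*m^2 + 0.02*m + 1.93
(2) = 3*o^4 + 8*o^3 - 38*o^2 + 16*o - 21
(3) = 111/2 - 33*d/2
(4) = -0.88*j^3 + 2.55*j^2 + 4.62*j + 5.92
(5) = -4*t^5 + 24*t^4 + 260*t^3 - 1176*t^2 - 3136*t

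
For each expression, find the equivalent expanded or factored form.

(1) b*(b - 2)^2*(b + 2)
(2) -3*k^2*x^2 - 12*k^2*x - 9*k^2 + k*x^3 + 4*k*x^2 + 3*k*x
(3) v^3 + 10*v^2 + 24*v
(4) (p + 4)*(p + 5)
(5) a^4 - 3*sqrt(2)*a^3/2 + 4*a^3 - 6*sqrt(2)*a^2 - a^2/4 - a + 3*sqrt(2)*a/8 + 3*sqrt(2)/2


(1) = b^4 - 2*b^3 - 4*b^2 + 8*b
(2) = (-3*k + x)*(x + 3)*(k*x + k)
(3) = v*(v + 4)*(v + 6)
(4) = p^2 + 9*p + 20
(5) = (a - 1/2)*(a + 1/2)*(a + 4)*(a - 3*sqrt(2)/2)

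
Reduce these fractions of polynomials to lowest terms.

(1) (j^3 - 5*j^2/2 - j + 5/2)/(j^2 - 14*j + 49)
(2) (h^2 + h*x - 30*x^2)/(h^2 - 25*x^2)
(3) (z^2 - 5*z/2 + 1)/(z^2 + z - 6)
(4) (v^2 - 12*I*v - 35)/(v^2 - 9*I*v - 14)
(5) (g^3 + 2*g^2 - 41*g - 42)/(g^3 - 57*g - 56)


(1) = (2*j^3 - 5*j^2 - 2*j + 5)/(2*j^2 - 28*j + 98)
(2) = (h + 6*x)/(h + 5*x)
(3) = (2*z - 1)/(2*z + 6)
(4) = (v - 5*I)/(v - 2*I)
(5) = (g - 6)/(g - 8)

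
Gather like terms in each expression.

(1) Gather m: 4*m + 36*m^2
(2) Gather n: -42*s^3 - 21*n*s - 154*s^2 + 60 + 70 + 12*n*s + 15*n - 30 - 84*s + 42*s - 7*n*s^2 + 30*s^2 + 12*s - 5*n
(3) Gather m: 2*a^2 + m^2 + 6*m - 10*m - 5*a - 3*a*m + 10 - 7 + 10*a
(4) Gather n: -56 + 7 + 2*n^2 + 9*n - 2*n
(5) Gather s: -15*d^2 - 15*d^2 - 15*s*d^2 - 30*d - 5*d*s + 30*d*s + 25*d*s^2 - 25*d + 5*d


(1) = 36*m^2 + 4*m
(2) = n*(-7*s^2 - 9*s + 10) - 42*s^3 - 124*s^2 - 30*s + 100
(3) = 2*a^2 + 5*a + m^2 + m*(-3*a - 4) + 3
(4) = 2*n^2 + 7*n - 49
(5) = -30*d^2 + 25*d*s^2 - 50*d + s*(-15*d^2 + 25*d)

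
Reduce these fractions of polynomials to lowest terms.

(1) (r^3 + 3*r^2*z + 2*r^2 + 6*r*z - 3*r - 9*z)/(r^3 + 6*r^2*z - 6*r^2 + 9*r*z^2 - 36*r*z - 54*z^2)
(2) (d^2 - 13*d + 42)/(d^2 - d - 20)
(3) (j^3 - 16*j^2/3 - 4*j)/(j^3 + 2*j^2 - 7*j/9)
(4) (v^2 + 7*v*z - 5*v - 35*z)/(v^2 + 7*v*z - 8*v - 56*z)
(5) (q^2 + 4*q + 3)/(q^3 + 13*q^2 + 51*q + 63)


(1) = (r^2 + 2*r - 3)/(r^2 + 3*r*z - 6*r - 18*z)
(2) = (d^2 - 13*d + 42)/(d^2 - d - 20)
(3) = (9*j^2 - 48*j - 36)/(9*j^2 + 18*j - 7)
(4) = (v - 5)/(v - 8)
(5) = (q + 1)/(q^2 + 10*q + 21)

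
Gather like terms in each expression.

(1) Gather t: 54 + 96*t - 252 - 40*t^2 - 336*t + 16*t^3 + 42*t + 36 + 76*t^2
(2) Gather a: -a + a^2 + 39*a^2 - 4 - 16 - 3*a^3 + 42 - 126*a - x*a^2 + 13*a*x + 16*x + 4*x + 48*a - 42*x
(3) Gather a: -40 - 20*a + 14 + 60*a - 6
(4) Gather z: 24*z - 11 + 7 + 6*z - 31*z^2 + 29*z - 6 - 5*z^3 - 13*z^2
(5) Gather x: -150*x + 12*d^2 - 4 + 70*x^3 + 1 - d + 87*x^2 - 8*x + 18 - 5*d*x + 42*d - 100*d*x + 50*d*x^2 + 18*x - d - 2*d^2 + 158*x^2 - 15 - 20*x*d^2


(1) = 16*t^3 + 36*t^2 - 198*t - 162
(2) = -3*a^3 + a^2*(40 - x) + a*(13*x - 79) - 22*x + 22
(3) = 40*a - 32
(4) = -5*z^3 - 44*z^2 + 59*z - 10
(5) = 10*d^2 + 40*d + 70*x^3 + x^2*(50*d + 245) + x*(-20*d^2 - 105*d - 140)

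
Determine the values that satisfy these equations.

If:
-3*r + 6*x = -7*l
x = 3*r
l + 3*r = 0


Then:
l = 0
r = 0
x = 0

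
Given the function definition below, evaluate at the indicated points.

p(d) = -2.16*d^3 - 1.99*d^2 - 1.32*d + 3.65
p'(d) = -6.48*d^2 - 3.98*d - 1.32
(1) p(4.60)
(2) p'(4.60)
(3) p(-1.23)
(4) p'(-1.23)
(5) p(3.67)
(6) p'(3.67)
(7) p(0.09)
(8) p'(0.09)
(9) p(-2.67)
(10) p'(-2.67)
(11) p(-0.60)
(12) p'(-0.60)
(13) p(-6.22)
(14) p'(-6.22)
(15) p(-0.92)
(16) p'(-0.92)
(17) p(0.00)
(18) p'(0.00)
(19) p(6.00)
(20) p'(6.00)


(1) = -254.78
(2) = -156.74
(3) = 6.28
(4) = -6.23
(5) = -134.77
(6) = -103.21
(7) = 3.51
(8) = -1.73
(9) = 34.10
(10) = -36.89
(11) = 4.19
(12) = -1.26
(13) = 454.66
(14) = -227.27
(15) = 4.86
(16) = -3.14
(17) = 3.65
(18) = -1.32
(19) = -542.47
(20) = -258.48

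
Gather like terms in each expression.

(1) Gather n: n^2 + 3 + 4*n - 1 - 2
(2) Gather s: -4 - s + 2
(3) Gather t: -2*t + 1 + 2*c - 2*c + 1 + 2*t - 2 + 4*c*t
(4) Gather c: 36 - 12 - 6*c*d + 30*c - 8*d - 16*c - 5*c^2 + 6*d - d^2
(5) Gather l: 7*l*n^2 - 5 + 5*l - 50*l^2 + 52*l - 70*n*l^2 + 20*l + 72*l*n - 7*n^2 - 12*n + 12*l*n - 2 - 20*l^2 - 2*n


(1) = n^2 + 4*n
(2) = -s - 2
(3) = 4*c*t
(4) = -5*c^2 + c*(14 - 6*d) - d^2 - 2*d + 24
(5) = l^2*(-70*n - 70) + l*(7*n^2 + 84*n + 77) - 7*n^2 - 14*n - 7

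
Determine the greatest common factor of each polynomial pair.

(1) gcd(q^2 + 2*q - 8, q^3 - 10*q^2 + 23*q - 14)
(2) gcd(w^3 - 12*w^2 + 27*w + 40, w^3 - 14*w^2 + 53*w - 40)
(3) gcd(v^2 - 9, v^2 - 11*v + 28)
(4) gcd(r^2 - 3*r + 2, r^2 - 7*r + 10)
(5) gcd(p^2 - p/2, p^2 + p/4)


(1) = gcd((q - 2)*(q + 4), (q - 7)*(q - 2)*(q - 1)) = q - 2
(2) = w^2 - 13*w + 40
(3) = 1
(4) = r - 2
(5) = gcd(p*(p - 1/2), p*(p + 1/4)) = p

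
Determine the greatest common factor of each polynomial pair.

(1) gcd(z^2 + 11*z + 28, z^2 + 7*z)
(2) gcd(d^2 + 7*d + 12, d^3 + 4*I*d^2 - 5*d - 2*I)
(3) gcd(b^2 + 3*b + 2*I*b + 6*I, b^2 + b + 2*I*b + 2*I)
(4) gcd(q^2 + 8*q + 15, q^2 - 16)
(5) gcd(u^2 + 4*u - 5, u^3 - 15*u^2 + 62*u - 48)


(1) = z + 7
(2) = gcd((d + 3)*(d + 4), (d + I)^2*(d + 2*I)) = 1
(3) = b + 2*I
(4) = gcd((q + 3)*(q + 5), (q - 4)*(q + 4)) = 1
(5) = gcd((u - 1)*(u + 5), (u - 8)*(u - 6)*(u - 1)) = u - 1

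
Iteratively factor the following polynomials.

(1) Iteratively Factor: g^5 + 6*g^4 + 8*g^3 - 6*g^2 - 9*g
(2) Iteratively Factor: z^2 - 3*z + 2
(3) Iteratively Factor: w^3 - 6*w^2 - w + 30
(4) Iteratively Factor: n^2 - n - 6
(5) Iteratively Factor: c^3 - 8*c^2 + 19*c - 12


(1) = (g)*(g^4 + 6*g^3 + 8*g^2 - 6*g - 9) = g*(g - 1)*(g^3 + 7*g^2 + 15*g + 9) = g*(g - 1)*(g + 1)*(g^2 + 6*g + 9) = g*(g - 1)*(g + 1)*(g + 3)*(g + 3)
(2) = (z - 2)*(z - 1)
(3) = (w + 2)*(w^2 - 8*w + 15) = (w - 3)*(w + 2)*(w - 5)
(4) = (n - 3)*(n + 2)
(5) = (c - 1)*(c^2 - 7*c + 12) = (c - 4)*(c - 1)*(c - 3)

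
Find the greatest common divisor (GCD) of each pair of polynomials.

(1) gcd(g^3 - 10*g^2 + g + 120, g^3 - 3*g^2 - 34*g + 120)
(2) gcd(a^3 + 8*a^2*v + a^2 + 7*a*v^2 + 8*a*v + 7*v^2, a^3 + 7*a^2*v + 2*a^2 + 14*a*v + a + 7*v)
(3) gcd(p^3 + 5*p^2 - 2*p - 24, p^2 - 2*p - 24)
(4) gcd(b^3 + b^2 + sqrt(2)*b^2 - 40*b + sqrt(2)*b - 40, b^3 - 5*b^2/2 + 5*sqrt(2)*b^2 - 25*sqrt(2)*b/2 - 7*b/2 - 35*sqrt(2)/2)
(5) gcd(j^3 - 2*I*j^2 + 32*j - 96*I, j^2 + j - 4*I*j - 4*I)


(1) = g - 5
(2) = gcd((a + 1)*(a + v)*(a + 7*v), (a + 1)^2*(a + 7*v)) = a^2 + 7*a*v + a + 7*v
(3) = p + 4
(4) = b^2 + b*(1 + 5*sqrt(2)) + 5*sqrt(2)
(5) = gcd((j - 4*I)^2*(j + 6*I), (j + 1)*(j - 4*I)) = j - 4*I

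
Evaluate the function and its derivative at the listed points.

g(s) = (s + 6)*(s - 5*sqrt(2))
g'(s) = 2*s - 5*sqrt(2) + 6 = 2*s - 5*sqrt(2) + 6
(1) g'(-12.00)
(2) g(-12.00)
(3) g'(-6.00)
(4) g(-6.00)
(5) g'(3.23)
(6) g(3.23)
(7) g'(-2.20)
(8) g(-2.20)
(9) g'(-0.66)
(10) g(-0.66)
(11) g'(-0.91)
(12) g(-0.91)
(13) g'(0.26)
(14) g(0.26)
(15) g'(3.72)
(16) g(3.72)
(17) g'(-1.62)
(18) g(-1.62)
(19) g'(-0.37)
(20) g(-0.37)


(1) = -25.07
(2) = 114.43
(3) = -13.07
(4) = 0.00
(5) = 5.39
(6) = -35.45
(7) = -5.47
(8) = -35.23
(9) = -2.39
(10) = -41.28
(11) = -2.89
(12) = -40.62
(13) = -0.55
(14) = -42.64
(15) = 6.37
(16) = -32.57
(17) = -4.31
(18) = -38.07
(19) = -1.81
(20) = -41.89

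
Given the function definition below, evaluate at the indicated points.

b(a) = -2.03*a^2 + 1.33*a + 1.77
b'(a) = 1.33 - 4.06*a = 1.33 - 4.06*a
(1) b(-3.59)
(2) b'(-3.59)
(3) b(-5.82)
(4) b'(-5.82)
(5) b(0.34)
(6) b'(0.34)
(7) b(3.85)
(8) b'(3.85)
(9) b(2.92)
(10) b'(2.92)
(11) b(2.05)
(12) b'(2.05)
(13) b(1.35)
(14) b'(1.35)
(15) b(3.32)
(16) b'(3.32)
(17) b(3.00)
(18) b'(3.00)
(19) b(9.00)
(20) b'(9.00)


(1) = -29.17
(2) = 15.91
(3) = -74.73
(4) = 24.96
(5) = 1.99
(6) = -0.05
(7) = -23.20
(8) = -14.30
(9) = -11.65
(10) = -10.53
(11) = -4.03
(12) = -6.99
(13) = -0.13
(14) = -4.15
(15) = -16.19
(16) = -12.15
(17) = -12.51
(18) = -10.85
(19) = -150.69
(20) = -35.21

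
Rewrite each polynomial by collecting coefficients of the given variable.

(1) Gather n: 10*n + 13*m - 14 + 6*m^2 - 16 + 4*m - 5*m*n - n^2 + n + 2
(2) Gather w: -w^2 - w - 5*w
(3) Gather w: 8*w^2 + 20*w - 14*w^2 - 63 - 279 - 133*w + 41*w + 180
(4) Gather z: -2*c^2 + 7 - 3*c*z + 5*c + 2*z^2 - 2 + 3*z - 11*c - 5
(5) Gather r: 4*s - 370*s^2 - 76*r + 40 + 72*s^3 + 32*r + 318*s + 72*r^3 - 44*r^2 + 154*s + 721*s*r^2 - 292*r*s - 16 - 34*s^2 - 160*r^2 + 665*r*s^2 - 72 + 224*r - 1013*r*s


(1) = 6*m^2 + 17*m - n^2 + n*(11 - 5*m) - 28
(2) = -w^2 - 6*w
(3) = -6*w^2 - 72*w - 162
(4) = -2*c^2 - 6*c + 2*z^2 + z*(3 - 3*c)
(5) = 72*r^3 + r^2*(721*s - 204) + r*(665*s^2 - 1305*s + 180) + 72*s^3 - 404*s^2 + 476*s - 48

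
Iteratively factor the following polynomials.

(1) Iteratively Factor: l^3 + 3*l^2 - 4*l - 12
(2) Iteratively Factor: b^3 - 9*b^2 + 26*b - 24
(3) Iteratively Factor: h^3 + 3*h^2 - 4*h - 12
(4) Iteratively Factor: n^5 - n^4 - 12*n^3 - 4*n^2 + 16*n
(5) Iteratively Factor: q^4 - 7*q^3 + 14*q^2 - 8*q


(1) = (l + 2)*(l^2 + l - 6) = (l - 2)*(l + 2)*(l + 3)
(2) = (b - 3)*(b^2 - 6*b + 8) = (b - 3)*(b - 2)*(b - 4)
(3) = (h + 3)*(h^2 - 4) = (h + 2)*(h + 3)*(h - 2)
(4) = (n - 1)*(n^4 - 12*n^2 - 16*n) = n*(n - 1)*(n^3 - 12*n - 16) = n*(n - 1)*(n + 2)*(n^2 - 2*n - 8) = n*(n - 4)*(n - 1)*(n + 2)*(n + 2)
(5) = (q)*(q^3 - 7*q^2 + 14*q - 8) = q*(q - 4)*(q^2 - 3*q + 2) = q*(q - 4)*(q - 1)*(q - 2)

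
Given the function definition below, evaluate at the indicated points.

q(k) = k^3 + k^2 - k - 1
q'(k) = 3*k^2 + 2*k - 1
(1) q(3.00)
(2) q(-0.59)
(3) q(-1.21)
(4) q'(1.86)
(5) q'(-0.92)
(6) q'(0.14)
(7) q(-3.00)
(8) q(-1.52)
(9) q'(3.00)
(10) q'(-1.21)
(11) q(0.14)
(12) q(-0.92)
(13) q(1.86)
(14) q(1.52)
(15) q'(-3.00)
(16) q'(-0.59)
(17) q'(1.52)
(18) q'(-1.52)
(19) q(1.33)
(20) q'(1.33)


(1) = 32.00
(2) = -0.27
(3) = -0.10
(4) = 13.10
(5) = -0.30
(6) = -0.66
(7) = -16.00
(8) = -0.68
(9) = 32.00
(10) = 0.97
(11) = -1.12
(12) = -0.01
(13) = 7.03
(14) = 3.30
(15) = 20.00
(16) = -1.14
(17) = 8.97
(18) = 2.89
(19) = 1.79
(20) = 6.97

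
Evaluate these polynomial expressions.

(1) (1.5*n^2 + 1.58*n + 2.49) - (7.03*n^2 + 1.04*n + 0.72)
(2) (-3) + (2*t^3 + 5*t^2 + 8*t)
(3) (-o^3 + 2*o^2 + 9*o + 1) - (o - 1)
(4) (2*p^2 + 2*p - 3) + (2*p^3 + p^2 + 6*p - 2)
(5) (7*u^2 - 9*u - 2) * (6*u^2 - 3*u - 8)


(1) = -5.53*n^2 + 0.54*n + 1.77
(2) = 2*t^3 + 5*t^2 + 8*t - 3
(3) = -o^3 + 2*o^2 + 8*o + 2
(4) = 2*p^3 + 3*p^2 + 8*p - 5
(5) = 42*u^4 - 75*u^3 - 41*u^2 + 78*u + 16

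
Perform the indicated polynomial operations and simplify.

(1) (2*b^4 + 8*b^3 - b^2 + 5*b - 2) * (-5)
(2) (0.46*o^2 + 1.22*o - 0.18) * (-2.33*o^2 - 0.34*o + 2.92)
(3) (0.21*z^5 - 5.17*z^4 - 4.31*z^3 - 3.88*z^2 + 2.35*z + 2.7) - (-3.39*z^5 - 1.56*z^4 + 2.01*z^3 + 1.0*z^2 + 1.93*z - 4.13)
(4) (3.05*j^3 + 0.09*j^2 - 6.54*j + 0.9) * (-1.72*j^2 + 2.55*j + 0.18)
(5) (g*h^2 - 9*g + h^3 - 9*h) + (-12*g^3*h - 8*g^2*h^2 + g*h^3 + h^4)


(1) = -10*b^4 - 40*b^3 + 5*b^2 - 25*b + 10
(2) = -1.0718*o^4 - 2.999*o^3 + 1.3478*o^2 + 3.6236*o - 0.5256
(3) = 3.6*z^5 - 3.61*z^4 - 6.32*z^3 - 4.88*z^2 + 0.42*z + 6.83
(4) = -5.246*j^5 + 7.6227*j^4 + 12.0273*j^3 - 18.2088*j^2 + 1.1178*j + 0.162
(5) = -12*g^3*h - 8*g^2*h^2 + g*h^3 + g*h^2 - 9*g + h^4 + h^3 - 9*h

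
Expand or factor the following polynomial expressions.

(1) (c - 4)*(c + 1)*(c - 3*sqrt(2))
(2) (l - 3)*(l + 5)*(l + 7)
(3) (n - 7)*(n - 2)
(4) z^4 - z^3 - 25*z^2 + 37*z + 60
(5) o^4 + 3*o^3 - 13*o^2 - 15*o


(1) = c^3 - 3*sqrt(2)*c^2 - 3*c^2 - 4*c + 9*sqrt(2)*c + 12*sqrt(2)
(2) = l^3 + 9*l^2 - l - 105
(3) = n^2 - 9*n + 14
(4) = (z - 4)*(z - 3)*(z + 1)*(z + 5)
(5) = o*(o - 3)*(o + 1)*(o + 5)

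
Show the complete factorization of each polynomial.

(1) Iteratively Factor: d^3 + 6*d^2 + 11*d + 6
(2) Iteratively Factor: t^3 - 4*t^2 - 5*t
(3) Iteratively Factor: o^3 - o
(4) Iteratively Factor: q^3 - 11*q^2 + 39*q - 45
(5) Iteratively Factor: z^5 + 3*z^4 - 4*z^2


(1) = (d + 1)*(d^2 + 5*d + 6) = (d + 1)*(d + 3)*(d + 2)
(2) = (t - 5)*(t^2 + t) = (t - 5)*(t + 1)*(t)
(3) = (o - 1)*(o^2 + o) = (o - 1)*(o + 1)*(o)
(4) = (q - 5)*(q^2 - 6*q + 9) = (q - 5)*(q - 3)*(q - 3)
(5) = (z + 2)*(z^4 + z^3 - 2*z^2) = z*(z + 2)*(z^3 + z^2 - 2*z) = z*(z + 2)^2*(z^2 - z) = z^2*(z + 2)^2*(z - 1)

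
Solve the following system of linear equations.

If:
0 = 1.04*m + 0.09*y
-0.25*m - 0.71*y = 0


Then:
m = 0.00
y = 0.00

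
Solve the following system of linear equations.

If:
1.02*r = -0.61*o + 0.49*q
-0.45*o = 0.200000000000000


Then:
o = -0.44
q = 2.08163265306122*r - 0.55328798185941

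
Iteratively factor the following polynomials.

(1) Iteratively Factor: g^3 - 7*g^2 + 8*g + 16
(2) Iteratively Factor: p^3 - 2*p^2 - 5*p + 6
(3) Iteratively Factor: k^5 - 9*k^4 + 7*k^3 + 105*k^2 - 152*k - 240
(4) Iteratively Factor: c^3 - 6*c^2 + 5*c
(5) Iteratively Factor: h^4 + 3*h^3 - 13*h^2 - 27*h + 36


(1) = (g - 4)*(g^2 - 3*g - 4) = (g - 4)^2*(g + 1)
(2) = (p - 3)*(p^2 + p - 2) = (p - 3)*(p + 2)*(p - 1)
(3) = (k - 4)*(k^4 - 5*k^3 - 13*k^2 + 53*k + 60) = (k - 4)*(k + 3)*(k^3 - 8*k^2 + 11*k + 20) = (k - 5)*(k - 4)*(k + 3)*(k^2 - 3*k - 4) = (k - 5)*(k - 4)*(k + 1)*(k + 3)*(k - 4)
(4) = (c)*(c^2 - 6*c + 5) = c*(c - 1)*(c - 5)
(5) = (h + 3)*(h^3 - 13*h + 12) = (h - 3)*(h + 3)*(h^2 + 3*h - 4) = (h - 3)*(h + 3)*(h + 4)*(h - 1)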